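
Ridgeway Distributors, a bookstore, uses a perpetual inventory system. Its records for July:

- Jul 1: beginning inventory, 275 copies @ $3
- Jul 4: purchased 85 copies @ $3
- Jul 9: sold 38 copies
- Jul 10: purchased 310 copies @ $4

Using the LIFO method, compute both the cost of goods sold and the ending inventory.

Jul 9, 38 sold [LIFO — newest first]: 38 @ $3 = $114
Ending inventory: 275 @ $3 + 47 @ $3 + 310 @ $4 = $2,206
Check: goods available $2,320 = COGS $114 + ending $2,206

COGS = $114; ending inventory = $2,206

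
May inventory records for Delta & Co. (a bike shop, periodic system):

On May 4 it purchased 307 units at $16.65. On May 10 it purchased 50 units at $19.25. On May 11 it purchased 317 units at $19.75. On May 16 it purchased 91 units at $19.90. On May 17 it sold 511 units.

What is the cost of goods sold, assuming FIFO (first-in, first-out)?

May 17, 511 sold [FIFO — oldest first]: 307 @ $16.65 + 50 @ $19.25 + 154 @ $19.75 = $9,115.55
Ending inventory: 163 @ $19.75 + 91 @ $19.90 = $5,030.15
Check: goods available $14,145.70 = COGS $9,115.55 + ending $5,030.15

COGS = $9,115.55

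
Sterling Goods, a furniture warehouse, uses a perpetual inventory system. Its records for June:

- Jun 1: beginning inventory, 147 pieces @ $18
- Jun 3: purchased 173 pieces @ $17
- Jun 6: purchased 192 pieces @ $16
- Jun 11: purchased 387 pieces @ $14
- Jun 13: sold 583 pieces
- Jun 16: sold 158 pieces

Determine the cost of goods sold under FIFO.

COGS = $11,865

Jun 13, 583 sold [FIFO — oldest first]: 147 @ $18 + 173 @ $17 + 192 @ $16 + 71 @ $14 = $9,653
Jun 16, 158 sold [FIFO — oldest first]: 158 @ $14 = $2,212
Total COGS = $9,653 + $2,212 = $11,865
Ending inventory: 158 @ $14 = $2,212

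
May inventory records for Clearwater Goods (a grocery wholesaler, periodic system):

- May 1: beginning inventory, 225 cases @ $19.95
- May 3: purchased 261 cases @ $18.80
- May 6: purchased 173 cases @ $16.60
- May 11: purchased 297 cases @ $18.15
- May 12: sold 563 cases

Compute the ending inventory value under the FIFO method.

Ending inventory = $6,984.15

May 12, 563 sold [FIFO — oldest first]: 225 @ $19.95 + 261 @ $18.80 + 77 @ $16.60 = $10,673.75
Ending inventory: 96 @ $16.60 + 297 @ $18.15 = $6,984.15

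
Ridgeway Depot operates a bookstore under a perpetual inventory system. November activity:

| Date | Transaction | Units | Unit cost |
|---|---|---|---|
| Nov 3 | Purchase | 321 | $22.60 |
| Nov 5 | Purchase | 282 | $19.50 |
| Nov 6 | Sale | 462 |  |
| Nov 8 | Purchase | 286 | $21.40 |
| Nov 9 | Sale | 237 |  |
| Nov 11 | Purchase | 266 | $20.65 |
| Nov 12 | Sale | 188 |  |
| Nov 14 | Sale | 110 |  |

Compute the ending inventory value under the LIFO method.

Nov 6, 462 sold [LIFO — newest first]: 282 @ $19.50 + 180 @ $22.60 = $9,567.00
Nov 9, 237 sold [LIFO — newest first]: 237 @ $21.40 = $5,071.80
Nov 12, 188 sold [LIFO — newest first]: 188 @ $20.65 = $3,882.20
Nov 14, 110 sold [LIFO — newest first]: 78 @ $20.65 + 32 @ $21.40 = $2,295.50
Total COGS = $9,567.00 + $5,071.80 + $3,882.20 + $2,295.50 = $20,816.50
Ending inventory: 141 @ $22.60 + 17 @ $21.40 = $3,550.40

Ending inventory = $3,550.40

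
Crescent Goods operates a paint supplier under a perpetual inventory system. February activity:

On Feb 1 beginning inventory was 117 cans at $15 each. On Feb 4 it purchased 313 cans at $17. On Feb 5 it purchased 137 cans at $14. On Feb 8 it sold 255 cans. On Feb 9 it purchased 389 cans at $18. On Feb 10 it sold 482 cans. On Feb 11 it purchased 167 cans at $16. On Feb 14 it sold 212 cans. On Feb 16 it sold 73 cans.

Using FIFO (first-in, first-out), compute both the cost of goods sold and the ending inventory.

COGS = $17,052; ending inventory = $1,616

Feb 8, 255 sold [FIFO — oldest first]: 117 @ $15 + 138 @ $17 = $4,101
Feb 10, 482 sold [FIFO — oldest first]: 175 @ $17 + 137 @ $14 + 170 @ $18 = $7,953
Feb 14, 212 sold [FIFO — oldest first]: 212 @ $18 = $3,816
Feb 16, 73 sold [FIFO — oldest first]: 7 @ $18 + 66 @ $16 = $1,182
Total COGS = $4,101 + $7,953 + $3,816 + $1,182 = $17,052
Ending inventory: 101 @ $16 = $1,616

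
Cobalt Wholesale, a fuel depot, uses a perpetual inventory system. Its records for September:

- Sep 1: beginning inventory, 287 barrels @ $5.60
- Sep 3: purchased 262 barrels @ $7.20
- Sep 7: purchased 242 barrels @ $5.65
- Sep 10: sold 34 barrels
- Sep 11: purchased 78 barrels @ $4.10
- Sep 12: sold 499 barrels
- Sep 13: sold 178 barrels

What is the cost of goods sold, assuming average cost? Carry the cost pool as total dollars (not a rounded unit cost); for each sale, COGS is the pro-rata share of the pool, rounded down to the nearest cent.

COGS = $4,239.93

After Sep 1: 287 on hand, pool $1,607.20 (≈ $5.6000 each)
After Sep 3: 549 on hand, pool $3,493.60 (≈ $6.3636 each)
After Sep 7: 791 on hand, pool $4,860.90 (≈ $6.1453 each)
Sep 10, sell 34: 34/791 × $4,860.90 → $208.93
After Sep 11: 835 on hand, pool $4,971.77 (≈ $5.9542 each)
Sep 12, sell 499: 499/835 × $4,971.77 → $2,971.15
Sep 13, sell 178: 178/336 × $2,000.62 → $1,059.85
Total COGS = $208.93 + $2,971.15 + $1,059.85 = $4,239.93
Ending inventory (cost pool remaining) = $940.77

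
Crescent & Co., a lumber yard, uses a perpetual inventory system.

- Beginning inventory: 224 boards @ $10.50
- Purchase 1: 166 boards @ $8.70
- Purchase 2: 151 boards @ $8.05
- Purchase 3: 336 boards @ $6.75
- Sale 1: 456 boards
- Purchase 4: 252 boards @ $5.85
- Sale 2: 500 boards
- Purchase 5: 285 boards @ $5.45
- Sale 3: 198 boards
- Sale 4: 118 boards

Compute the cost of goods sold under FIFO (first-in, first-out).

Sale 1 (456) [FIFO — oldest first]: 224 @ $10.50 + 166 @ $8.70 + 66 @ $8.05 = $4,327.50
Sale 2 (500) [FIFO — oldest first]: 85 @ $8.05 + 336 @ $6.75 + 79 @ $5.85 = $3,414.40
Sale 3 (198) [FIFO — oldest first]: 173 @ $5.85 + 25 @ $5.45 = $1,148.30
Sale 4 (118) [FIFO — oldest first]: 118 @ $5.45 = $643.10
Total COGS = $4,327.50 + $3,414.40 + $1,148.30 + $643.10 = $9,533.30
Ending inventory: 142 @ $5.45 = $773.90

COGS = $9,533.30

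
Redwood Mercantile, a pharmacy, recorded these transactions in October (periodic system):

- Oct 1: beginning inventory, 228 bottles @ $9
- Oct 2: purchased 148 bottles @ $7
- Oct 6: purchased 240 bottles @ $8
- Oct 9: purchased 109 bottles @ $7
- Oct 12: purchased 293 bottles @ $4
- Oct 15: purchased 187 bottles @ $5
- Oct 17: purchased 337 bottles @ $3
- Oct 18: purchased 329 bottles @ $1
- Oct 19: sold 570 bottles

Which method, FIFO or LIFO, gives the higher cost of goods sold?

FIFO

FIFO COGS: 228 @ $9 + 148 @ $7 + 194 @ $8 = $4,640
LIFO COGS: 329 @ $1 + 241 @ $3 = $1,052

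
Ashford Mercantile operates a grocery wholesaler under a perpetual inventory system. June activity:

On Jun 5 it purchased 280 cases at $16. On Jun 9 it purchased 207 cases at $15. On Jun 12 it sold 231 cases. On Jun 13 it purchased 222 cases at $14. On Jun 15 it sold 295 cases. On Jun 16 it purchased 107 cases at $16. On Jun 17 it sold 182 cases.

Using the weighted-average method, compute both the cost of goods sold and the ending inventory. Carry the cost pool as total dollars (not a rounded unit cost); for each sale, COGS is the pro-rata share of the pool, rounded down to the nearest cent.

After Jun 5: 280 on hand, pool $4,480.00 (≈ $16.0000 each)
After Jun 9: 487 on hand, pool $7,585.00 (≈ $15.5749 each)
Jun 12, sell 231: 231/487 × $7,585.00 → $3,597.81
After Jun 13: 478 on hand, pool $7,095.19 (≈ $14.8435 each)
Jun 15, sell 295: 295/478 × $7,095.19 → $4,378.83
After Jun 16: 290 on hand, pool $4,428.36 (≈ $15.2702 each)
Jun 17, sell 182: 182/290 × $4,428.36 → $2,779.17
Total COGS = $3,597.81 + $4,378.83 + $2,779.17 = $10,755.81
Ending inventory (cost pool remaining) = $1,649.19

COGS = $10,755.81; ending inventory = $1,649.19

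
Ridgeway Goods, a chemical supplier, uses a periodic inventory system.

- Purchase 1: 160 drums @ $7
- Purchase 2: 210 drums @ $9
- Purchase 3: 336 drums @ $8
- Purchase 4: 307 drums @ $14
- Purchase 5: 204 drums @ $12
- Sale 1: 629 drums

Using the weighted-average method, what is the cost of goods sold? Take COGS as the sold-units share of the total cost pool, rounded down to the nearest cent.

Sale 1, sell 629: 629/1217 × $12,444.00 → $6,431.61
Ending inventory (cost pool remaining) = $6,012.39

COGS = $6,431.61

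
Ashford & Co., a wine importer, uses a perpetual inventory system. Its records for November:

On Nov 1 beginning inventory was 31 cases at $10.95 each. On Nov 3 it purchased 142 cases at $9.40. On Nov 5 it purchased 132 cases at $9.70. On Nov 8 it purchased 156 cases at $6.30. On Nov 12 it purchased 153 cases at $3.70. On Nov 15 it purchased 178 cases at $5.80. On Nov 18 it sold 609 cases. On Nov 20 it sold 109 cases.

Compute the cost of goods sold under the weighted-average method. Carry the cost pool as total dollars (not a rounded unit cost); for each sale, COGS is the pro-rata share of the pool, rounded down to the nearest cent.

COGS = $5,018.70

After Nov 1: 31 on hand, pool $339.45 (≈ $10.9500 each)
After Nov 3: 173 on hand, pool $1,674.25 (≈ $9.6777 each)
After Nov 5: 305 on hand, pool $2,954.65 (≈ $9.6874 each)
After Nov 8: 461 on hand, pool $3,937.45 (≈ $8.5411 each)
After Nov 12: 614 on hand, pool $4,503.55 (≈ $7.3348 each)
After Nov 15: 792 on hand, pool $5,535.95 (≈ $6.9898 each)
Nov 18, sell 609: 609/792 × $5,535.95 → $4,256.81
Nov 20, sell 109: 109/183 × $1,279.14 → $761.89
Total COGS = $4,256.81 + $761.89 = $5,018.70
Ending inventory (cost pool remaining) = $517.25
Check: goods available $5,535.95 = COGS $5,018.70 + ending $517.25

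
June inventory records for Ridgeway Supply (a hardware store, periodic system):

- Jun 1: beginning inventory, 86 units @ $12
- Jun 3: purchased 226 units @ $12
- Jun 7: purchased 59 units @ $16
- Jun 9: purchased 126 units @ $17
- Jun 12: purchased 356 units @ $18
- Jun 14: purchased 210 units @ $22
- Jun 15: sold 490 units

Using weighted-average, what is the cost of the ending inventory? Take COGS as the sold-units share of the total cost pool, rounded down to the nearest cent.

Jun 15, sell 490: 490/1063 × $17,858.00 → $8,231.81
Ending inventory (cost pool remaining) = $9,626.19

Ending inventory = $9,626.19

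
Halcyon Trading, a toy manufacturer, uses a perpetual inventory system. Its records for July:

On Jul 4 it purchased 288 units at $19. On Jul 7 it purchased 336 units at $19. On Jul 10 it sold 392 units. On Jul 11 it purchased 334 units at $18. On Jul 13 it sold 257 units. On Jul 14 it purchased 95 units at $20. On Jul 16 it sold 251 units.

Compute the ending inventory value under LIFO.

Jul 10, 392 sold [LIFO — newest first]: 336 @ $19 + 56 @ $19 = $7,448
Jul 13, 257 sold [LIFO — newest first]: 257 @ $18 = $4,626
Jul 16, 251 sold [LIFO — newest first]: 95 @ $20 + 77 @ $18 + 79 @ $19 = $4,787
Total COGS = $7,448 + $4,626 + $4,787 = $16,861
Ending inventory: 153 @ $19 = $2,907

Ending inventory = $2,907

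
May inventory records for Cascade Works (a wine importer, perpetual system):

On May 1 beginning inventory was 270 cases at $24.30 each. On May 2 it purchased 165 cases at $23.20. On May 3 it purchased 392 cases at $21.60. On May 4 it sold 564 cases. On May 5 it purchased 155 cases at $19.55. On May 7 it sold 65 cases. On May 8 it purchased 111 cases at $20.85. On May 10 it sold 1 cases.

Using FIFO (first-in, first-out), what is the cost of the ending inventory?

Ending inventory = $9,599.80

May 4, 564 sold [FIFO — oldest first]: 270 @ $24.30 + 165 @ $23.20 + 129 @ $21.60 = $13,175.40
May 7, 65 sold [FIFO — oldest first]: 65 @ $21.60 = $1,404.00
May 10, 1 sold [FIFO — oldest first]: 1 @ $21.60 = $21.60
Total COGS = $13,175.40 + $1,404.00 + $21.60 = $14,601.00
Ending inventory: 197 @ $21.60 + 155 @ $19.55 + 111 @ $20.85 = $9,599.80
Check: goods available $24,200.80 = COGS $14,601.00 + ending $9,599.80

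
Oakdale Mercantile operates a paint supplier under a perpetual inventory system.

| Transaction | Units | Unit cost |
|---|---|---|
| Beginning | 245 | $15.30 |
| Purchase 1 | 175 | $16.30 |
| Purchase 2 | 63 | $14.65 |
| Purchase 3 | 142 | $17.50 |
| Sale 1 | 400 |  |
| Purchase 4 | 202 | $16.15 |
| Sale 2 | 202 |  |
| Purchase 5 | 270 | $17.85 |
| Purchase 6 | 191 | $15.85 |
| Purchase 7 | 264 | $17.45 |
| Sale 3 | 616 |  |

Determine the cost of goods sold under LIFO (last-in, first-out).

Sale 1 (400) [LIFO — newest first]: 142 @ $17.50 + 63 @ $14.65 + 175 @ $16.30 + 20 @ $15.30 = $6,566.45
Sale 2 (202) [LIFO — newest first]: 202 @ $16.15 = $3,262.30
Sale 3 (616) [LIFO — newest first]: 264 @ $17.45 + 191 @ $15.85 + 161 @ $17.85 = $10,508.00
Total COGS = $6,566.45 + $3,262.30 + $10,508.00 = $20,336.75
Ending inventory: 225 @ $15.30 + 109 @ $17.85 = $5,388.15
Check: goods available $25,724.90 = COGS $20,336.75 + ending $5,388.15

COGS = $20,336.75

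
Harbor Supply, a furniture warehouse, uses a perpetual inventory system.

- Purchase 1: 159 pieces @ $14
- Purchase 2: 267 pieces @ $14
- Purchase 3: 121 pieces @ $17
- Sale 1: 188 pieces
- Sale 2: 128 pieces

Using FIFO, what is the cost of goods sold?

Sale 1 (188) [FIFO — oldest first]: 159 @ $14 + 29 @ $14 = $2,632
Sale 2 (128) [FIFO — oldest first]: 128 @ $14 = $1,792
Total COGS = $2,632 + $1,792 = $4,424
Ending inventory: 110 @ $14 + 121 @ $17 = $3,597
Check: goods available $8,021 = COGS $4,424 + ending $3,597

COGS = $4,424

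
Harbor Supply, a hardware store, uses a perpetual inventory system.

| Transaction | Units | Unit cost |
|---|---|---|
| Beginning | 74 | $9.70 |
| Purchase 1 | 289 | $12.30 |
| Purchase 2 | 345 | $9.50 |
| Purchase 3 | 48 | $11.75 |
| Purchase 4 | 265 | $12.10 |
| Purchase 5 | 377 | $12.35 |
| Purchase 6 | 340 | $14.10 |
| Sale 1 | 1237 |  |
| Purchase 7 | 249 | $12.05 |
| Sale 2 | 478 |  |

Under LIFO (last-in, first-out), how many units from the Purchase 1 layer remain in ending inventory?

198

Sale 1 (1237) [LIFO — newest first]: 340 @ $14.10 + 377 @ $12.35 + 265 @ $12.10 + 48 @ $11.75 + 207 @ $9.50 = $15,186.95
Sale 2 (478) [LIFO — newest first]: 249 @ $12.05 + 138 @ $9.50 + 91 @ $12.30 = $5,430.75
Total COGS = $15,186.95 + $5,430.75 = $20,617.70
Ending inventory: 74 @ $9.70 + 198 @ $12.30 = $3,153.20
Check: goods available $23,770.90 = COGS $20,617.70 + ending $3,153.20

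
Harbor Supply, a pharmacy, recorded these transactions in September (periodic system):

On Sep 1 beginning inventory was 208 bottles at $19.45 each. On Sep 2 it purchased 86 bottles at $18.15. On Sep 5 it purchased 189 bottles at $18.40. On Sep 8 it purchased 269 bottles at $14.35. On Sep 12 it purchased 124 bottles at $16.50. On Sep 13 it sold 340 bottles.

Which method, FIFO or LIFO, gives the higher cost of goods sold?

FIFO

FIFO COGS: 208 @ $19.45 + 86 @ $18.15 + 46 @ $18.40 = $6,452.90
LIFO COGS: 124 @ $16.50 + 216 @ $14.35 = $5,145.60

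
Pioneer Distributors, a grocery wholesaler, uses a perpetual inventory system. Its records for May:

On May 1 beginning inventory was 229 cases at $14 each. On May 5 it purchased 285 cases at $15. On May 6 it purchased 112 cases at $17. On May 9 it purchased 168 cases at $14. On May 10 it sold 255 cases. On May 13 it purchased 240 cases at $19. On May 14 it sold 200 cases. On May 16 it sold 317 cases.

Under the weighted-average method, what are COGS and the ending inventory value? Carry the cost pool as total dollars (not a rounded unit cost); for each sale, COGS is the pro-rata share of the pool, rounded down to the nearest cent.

COGS = $12,083.61; ending inventory = $4,213.39

After May 1: 229 on hand, pool $3,206.00 (≈ $14.0000 each)
After May 5: 514 on hand, pool $7,481.00 (≈ $14.5545 each)
After May 6: 626 on hand, pool $9,385.00 (≈ $14.9920 each)
After May 9: 794 on hand, pool $11,737.00 (≈ $14.7821 each)
May 10, sell 255: 255/794 × $11,737.00 → $3,769.43
After May 13: 779 on hand, pool $12,527.57 (≈ $16.0816 each)
May 14, sell 200: 200/779 × $12,527.57 → $3,216.32
May 16, sell 317: 317/579 × $9,311.25 → $5,097.86
Total COGS = $3,769.43 + $3,216.32 + $5,097.86 = $12,083.61
Ending inventory (cost pool remaining) = $4,213.39
Check: goods available $16,297.00 = COGS $12,083.61 + ending $4,213.39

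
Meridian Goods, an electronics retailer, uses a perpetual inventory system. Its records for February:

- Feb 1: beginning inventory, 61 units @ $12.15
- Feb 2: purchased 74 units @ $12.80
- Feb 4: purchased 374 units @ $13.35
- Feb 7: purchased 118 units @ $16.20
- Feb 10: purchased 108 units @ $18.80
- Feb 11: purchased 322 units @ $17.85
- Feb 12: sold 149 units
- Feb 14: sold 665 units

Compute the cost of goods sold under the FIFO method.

COGS = $12,033.40

Feb 12, 149 sold [FIFO — oldest first]: 61 @ $12.15 + 74 @ $12.80 + 14 @ $13.35 = $1,875.25
Feb 14, 665 sold [FIFO — oldest first]: 360 @ $13.35 + 118 @ $16.20 + 108 @ $18.80 + 79 @ $17.85 = $10,158.15
Total COGS = $1,875.25 + $10,158.15 = $12,033.40
Ending inventory: 243 @ $17.85 = $4,337.55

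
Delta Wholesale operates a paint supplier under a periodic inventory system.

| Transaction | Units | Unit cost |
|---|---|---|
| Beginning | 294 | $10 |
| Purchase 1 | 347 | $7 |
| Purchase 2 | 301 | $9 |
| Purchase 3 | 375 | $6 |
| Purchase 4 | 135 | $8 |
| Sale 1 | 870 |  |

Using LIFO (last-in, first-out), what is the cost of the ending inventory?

Sale 1 (870) [LIFO — newest first]: 135 @ $8 + 375 @ $6 + 301 @ $9 + 59 @ $7 = $6,452
Ending inventory: 294 @ $10 + 288 @ $7 = $4,956
Check: goods available $11,408 = COGS $6,452 + ending $4,956

Ending inventory = $4,956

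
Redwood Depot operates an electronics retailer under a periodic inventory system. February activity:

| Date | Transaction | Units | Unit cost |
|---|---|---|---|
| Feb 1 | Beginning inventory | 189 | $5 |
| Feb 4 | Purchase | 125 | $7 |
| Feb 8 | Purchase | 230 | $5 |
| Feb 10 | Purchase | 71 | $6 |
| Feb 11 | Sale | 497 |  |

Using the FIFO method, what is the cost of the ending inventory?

Ending inventory = $661

Feb 11, 497 sold [FIFO — oldest first]: 189 @ $5 + 125 @ $7 + 183 @ $5 = $2,735
Ending inventory: 47 @ $5 + 71 @ $6 = $661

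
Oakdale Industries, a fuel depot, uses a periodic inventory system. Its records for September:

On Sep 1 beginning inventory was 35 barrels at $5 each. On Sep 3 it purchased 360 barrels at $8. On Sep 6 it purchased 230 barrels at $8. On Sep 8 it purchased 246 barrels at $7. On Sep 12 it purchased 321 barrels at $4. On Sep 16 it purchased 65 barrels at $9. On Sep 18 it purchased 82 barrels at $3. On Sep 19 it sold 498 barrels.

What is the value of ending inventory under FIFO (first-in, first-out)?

Ending inventory = $4,853

Sep 19, 498 sold [FIFO — oldest first]: 35 @ $5 + 360 @ $8 + 103 @ $8 = $3,879
Ending inventory: 127 @ $8 + 246 @ $7 + 321 @ $4 + 65 @ $9 + 82 @ $3 = $4,853
Check: goods available $8,732 = COGS $3,879 + ending $4,853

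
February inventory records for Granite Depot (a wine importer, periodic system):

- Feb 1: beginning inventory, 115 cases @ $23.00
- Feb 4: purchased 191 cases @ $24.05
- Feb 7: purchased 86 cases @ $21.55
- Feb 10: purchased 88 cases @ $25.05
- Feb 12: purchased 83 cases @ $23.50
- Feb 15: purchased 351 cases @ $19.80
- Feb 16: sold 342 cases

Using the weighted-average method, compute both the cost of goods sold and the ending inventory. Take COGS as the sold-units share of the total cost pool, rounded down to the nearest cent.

Feb 16, sell 342: 342/914 × $20,196.55 → $7,557.13
Ending inventory (cost pool remaining) = $12,639.42

COGS = $7,557.13; ending inventory = $12,639.42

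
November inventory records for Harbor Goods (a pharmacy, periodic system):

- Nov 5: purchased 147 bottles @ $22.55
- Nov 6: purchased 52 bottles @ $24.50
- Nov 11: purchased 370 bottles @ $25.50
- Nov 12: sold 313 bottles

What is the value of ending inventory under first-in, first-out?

Ending inventory = $6,528.00

Nov 12, 313 sold [FIFO — oldest first]: 147 @ $22.55 + 52 @ $24.50 + 114 @ $25.50 = $7,495.85
Ending inventory: 256 @ $25.50 = $6,528.00
Check: goods available $14,023.85 = COGS $7,495.85 + ending $6,528.00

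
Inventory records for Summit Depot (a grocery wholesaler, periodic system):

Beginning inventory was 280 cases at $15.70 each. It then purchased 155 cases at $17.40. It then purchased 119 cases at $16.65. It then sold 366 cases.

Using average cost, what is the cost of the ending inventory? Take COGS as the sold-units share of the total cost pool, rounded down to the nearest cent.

Sale 1, sell 366: 366/554 × $9,074.35 → $5,994.96
Ending inventory (cost pool remaining) = $3,079.39

Ending inventory = $3,079.39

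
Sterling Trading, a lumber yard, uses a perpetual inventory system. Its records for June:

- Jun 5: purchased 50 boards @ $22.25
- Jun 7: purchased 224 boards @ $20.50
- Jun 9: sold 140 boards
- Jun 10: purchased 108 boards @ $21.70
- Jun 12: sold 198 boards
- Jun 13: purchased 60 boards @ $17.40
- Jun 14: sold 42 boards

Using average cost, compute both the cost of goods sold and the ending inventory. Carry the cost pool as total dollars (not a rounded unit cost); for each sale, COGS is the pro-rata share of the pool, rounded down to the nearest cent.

After Jun 5: 50 on hand, pool $1,112.50 (≈ $22.2500 each)
After Jun 7: 274 on hand, pool $5,704.50 (≈ $20.8193 each)
Jun 9, sell 140: 140/274 × $5,704.50 → $2,914.70
After Jun 10: 242 on hand, pool $5,133.40 (≈ $21.2124 each)
Jun 12, sell 198: 198/242 × $5,133.40 → $4,200.05
After Jun 13: 104 on hand, pool $1,977.35 (≈ $19.0130 each)
Jun 14, sell 42: 42/104 × $1,977.35 → $798.54
Total COGS = $2,914.70 + $4,200.05 + $798.54 = $7,913.29
Ending inventory (cost pool remaining) = $1,178.81

COGS = $7,913.29; ending inventory = $1,178.81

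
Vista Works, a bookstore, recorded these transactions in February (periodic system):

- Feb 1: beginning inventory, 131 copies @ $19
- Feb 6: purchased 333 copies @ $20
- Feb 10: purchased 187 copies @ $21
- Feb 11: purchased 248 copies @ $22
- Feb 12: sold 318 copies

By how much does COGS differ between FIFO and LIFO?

FIFO COGS: 131 @ $19 + 187 @ $20 = $6,229
LIFO COGS: 248 @ $22 + 70 @ $21 = $6,926
Difference = |$6,229 − $6,926| = $697

$697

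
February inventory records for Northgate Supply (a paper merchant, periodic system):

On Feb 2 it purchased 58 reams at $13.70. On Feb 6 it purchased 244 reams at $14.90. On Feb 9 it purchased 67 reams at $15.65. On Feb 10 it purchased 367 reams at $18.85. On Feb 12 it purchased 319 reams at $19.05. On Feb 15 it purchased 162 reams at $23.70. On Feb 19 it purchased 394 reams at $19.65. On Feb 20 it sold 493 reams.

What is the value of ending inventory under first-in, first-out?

Feb 20, 493 sold [FIFO — oldest first]: 58 @ $13.70 + 244 @ $14.90 + 67 @ $15.65 + 124 @ $18.85 = $7,816.15
Ending inventory: 243 @ $18.85 + 319 @ $19.05 + 162 @ $23.70 + 394 @ $19.65 = $22,239.00

Ending inventory = $22,239.00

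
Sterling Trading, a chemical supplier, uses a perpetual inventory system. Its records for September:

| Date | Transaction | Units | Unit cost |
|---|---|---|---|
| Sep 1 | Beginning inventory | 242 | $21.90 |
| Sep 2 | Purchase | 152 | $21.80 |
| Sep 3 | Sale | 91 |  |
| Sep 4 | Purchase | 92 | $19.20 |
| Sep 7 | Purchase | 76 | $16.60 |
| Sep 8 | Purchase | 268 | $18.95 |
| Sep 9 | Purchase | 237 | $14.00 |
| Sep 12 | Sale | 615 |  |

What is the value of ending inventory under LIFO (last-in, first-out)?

Sep 3, 91 sold [LIFO — newest first]: 91 @ $21.80 = $1,983.80
Sep 12, 615 sold [LIFO — newest first]: 237 @ $14.00 + 268 @ $18.95 + 76 @ $16.60 + 34 @ $19.20 = $10,311.00
Total COGS = $1,983.80 + $10,311.00 = $12,294.80
Ending inventory: 242 @ $21.90 + 61 @ $21.80 + 58 @ $19.20 = $7,743.20
Check: goods available $20,038.00 = COGS $12,294.80 + ending $7,743.20

Ending inventory = $7,743.20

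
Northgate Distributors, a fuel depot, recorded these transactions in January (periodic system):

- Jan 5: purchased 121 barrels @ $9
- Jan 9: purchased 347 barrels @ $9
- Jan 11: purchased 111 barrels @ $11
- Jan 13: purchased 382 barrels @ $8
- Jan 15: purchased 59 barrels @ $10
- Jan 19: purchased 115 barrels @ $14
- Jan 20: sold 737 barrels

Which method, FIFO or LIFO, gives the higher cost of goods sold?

LIFO

FIFO COGS: 121 @ $9 + 347 @ $9 + 111 @ $11 + 158 @ $8 = $6,697
LIFO COGS: 115 @ $14 + 59 @ $10 + 382 @ $8 + 111 @ $11 + 70 @ $9 = $7,107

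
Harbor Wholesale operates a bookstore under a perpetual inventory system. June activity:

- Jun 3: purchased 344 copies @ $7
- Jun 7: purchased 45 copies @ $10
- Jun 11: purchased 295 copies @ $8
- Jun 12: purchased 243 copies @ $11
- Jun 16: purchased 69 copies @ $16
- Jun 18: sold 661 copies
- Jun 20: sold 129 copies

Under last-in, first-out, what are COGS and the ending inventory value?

Jun 18, 661 sold [LIFO — newest first]: 69 @ $16 + 243 @ $11 + 295 @ $8 + 45 @ $10 + 9 @ $7 = $6,650
Jun 20, 129 sold [LIFO — newest first]: 129 @ $7 = $903
Total COGS = $6,650 + $903 = $7,553
Ending inventory: 206 @ $7 = $1,442

COGS = $7,553; ending inventory = $1,442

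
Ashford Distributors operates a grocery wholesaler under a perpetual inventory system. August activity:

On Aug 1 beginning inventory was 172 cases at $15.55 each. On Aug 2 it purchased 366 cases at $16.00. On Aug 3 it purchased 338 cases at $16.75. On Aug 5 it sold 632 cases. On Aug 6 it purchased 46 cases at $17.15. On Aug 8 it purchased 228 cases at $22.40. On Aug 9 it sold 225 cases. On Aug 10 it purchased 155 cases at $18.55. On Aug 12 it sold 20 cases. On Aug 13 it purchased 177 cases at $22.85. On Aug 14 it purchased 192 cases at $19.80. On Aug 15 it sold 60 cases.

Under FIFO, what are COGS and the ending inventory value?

Aug 5, 632 sold [FIFO — oldest first]: 172 @ $15.55 + 366 @ $16.00 + 94 @ $16.75 = $10,105.10
Aug 9, 225 sold [FIFO — oldest first]: 225 @ $16.75 = $3,768.75
Aug 12, 20 sold [FIFO — oldest first]: 19 @ $16.75 + 1 @ $17.15 = $335.40
Aug 15, 60 sold [FIFO — oldest first]: 45 @ $17.15 + 15 @ $22.40 = $1,107.75
Total COGS = $10,105.10 + $3,768.75 + $335.40 + $1,107.75 = $15,317.00
Ending inventory: 213 @ $22.40 + 155 @ $18.55 + 177 @ $22.85 + 192 @ $19.80 = $15,492.50
Check: goods available $30,809.50 = COGS $15,317.00 + ending $15,492.50

COGS = $15,317.00; ending inventory = $15,492.50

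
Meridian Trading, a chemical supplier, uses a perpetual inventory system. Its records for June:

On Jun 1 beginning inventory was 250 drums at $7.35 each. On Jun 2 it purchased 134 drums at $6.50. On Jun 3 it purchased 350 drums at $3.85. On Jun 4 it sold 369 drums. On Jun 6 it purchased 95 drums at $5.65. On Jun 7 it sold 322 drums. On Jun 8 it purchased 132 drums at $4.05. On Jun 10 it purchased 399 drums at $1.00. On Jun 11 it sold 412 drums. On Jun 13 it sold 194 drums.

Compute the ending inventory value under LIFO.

Ending inventory = $463.05

Jun 4, 369 sold [LIFO — newest first]: 350 @ $3.85 + 19 @ $6.50 = $1,471.00
Jun 7, 322 sold [LIFO — newest first]: 95 @ $5.65 + 115 @ $6.50 + 112 @ $7.35 = $2,107.45
Jun 11, 412 sold [LIFO — newest first]: 399 @ $1.00 + 13 @ $4.05 = $451.65
Jun 13, 194 sold [LIFO — newest first]: 119 @ $4.05 + 75 @ $7.35 = $1,033.20
Total COGS = $1,471.00 + $2,107.45 + $451.65 + $1,033.20 = $5,063.30
Ending inventory: 63 @ $7.35 = $463.05
Check: goods available $5,526.35 = COGS $5,063.30 + ending $463.05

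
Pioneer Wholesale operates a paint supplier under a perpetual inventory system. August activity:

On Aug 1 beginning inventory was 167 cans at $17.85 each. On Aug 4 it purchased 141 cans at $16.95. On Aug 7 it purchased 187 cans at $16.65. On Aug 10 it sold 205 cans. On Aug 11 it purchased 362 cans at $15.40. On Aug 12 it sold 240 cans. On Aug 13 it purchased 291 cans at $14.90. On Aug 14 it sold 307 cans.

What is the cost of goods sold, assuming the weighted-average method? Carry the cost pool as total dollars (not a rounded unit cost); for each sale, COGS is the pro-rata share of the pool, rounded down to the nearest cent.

After Aug 1: 167 on hand, pool $2,980.95 (≈ $17.8500 each)
After Aug 4: 308 on hand, pool $5,370.90 (≈ $17.4380 each)
After Aug 7: 495 on hand, pool $8,484.45 (≈ $17.1403 each)
Aug 10, sell 205: 205/495 × $8,484.45 → $3,513.76
After Aug 11: 652 on hand, pool $10,545.49 (≈ $16.1741 each)
Aug 12, sell 240: 240/652 × $10,545.49 → $3,881.77
After Aug 13: 703 on hand, pool $10,999.62 (≈ $15.6467 each)
Aug 14, sell 307: 307/703 × $10,999.62 → $4,803.53
Total COGS = $3,513.76 + $3,881.77 + $4,803.53 = $12,199.06
Ending inventory (cost pool remaining) = $6,196.09
Check: goods available $18,395.15 = COGS $12,199.06 + ending $6,196.09

COGS = $12,199.06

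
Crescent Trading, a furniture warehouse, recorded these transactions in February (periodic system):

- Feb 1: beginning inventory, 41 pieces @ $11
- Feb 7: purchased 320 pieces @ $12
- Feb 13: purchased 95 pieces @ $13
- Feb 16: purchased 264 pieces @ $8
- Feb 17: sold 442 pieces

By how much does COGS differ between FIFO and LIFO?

$1,001

FIFO COGS: 41 @ $11 + 320 @ $12 + 81 @ $13 = $5,344
LIFO COGS: 264 @ $8 + 95 @ $13 + 83 @ $12 = $4,343
Difference = |$5,344 − $4,343| = $1,001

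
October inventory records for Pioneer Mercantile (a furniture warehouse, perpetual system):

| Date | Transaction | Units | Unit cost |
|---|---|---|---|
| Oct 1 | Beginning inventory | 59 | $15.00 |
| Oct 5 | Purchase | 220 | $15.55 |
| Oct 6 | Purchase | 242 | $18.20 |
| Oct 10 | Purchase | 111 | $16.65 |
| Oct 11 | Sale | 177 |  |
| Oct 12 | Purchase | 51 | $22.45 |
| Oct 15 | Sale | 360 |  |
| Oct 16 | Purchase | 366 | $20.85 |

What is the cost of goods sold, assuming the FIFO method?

COGS = $8,976.80

Oct 11, 177 sold [FIFO — oldest first]: 59 @ $15.00 + 118 @ $15.55 = $2,719.90
Oct 15, 360 sold [FIFO — oldest first]: 102 @ $15.55 + 242 @ $18.20 + 16 @ $16.65 = $6,256.90
Total COGS = $2,719.90 + $6,256.90 = $8,976.80
Ending inventory: 95 @ $16.65 + 51 @ $22.45 + 366 @ $20.85 = $10,357.80
Check: goods available $19,334.60 = COGS $8,976.80 + ending $10,357.80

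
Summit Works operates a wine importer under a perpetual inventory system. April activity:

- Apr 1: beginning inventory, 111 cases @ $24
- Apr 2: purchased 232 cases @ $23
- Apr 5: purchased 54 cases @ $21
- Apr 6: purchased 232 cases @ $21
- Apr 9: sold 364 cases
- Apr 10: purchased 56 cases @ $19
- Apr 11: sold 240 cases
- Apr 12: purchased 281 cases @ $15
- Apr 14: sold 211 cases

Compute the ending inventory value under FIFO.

Ending inventory = $2,265

Apr 9, 364 sold [FIFO — oldest first]: 111 @ $24 + 232 @ $23 + 21 @ $21 = $8,441
Apr 11, 240 sold [FIFO — oldest first]: 33 @ $21 + 207 @ $21 = $5,040
Apr 14, 211 sold [FIFO — oldest first]: 25 @ $21 + 56 @ $19 + 130 @ $15 = $3,539
Total COGS = $8,441 + $5,040 + $3,539 = $17,020
Ending inventory: 151 @ $15 = $2,265
Check: goods available $19,285 = COGS $17,020 + ending $2,265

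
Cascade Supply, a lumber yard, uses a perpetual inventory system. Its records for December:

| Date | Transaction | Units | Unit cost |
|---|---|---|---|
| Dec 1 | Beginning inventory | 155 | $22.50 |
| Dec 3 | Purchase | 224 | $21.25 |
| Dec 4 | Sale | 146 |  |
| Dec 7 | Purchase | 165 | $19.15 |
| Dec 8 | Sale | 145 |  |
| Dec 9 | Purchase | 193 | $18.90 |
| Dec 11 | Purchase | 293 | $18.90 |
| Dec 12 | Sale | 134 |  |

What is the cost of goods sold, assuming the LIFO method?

COGS = $8,411.85

Dec 4, 146 sold [LIFO — newest first]: 146 @ $21.25 = $3,102.50
Dec 8, 145 sold [LIFO — newest first]: 145 @ $19.15 = $2,776.75
Dec 12, 134 sold [LIFO — newest first]: 134 @ $18.90 = $2,532.60
Total COGS = $3,102.50 + $2,776.75 + $2,532.60 = $8,411.85
Ending inventory: 155 @ $22.50 + 78 @ $21.25 + 20 @ $19.15 + 193 @ $18.90 + 159 @ $18.90 = $12,180.80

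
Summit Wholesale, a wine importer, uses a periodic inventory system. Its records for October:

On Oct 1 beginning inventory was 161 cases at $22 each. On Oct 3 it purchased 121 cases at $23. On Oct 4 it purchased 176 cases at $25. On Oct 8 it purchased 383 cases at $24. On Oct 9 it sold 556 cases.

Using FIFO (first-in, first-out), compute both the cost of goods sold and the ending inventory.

Oct 9, 556 sold [FIFO — oldest first]: 161 @ $22 + 121 @ $23 + 176 @ $25 + 98 @ $24 = $13,077
Ending inventory: 285 @ $24 = $6,840
Check: goods available $19,917 = COGS $13,077 + ending $6,840

COGS = $13,077; ending inventory = $6,840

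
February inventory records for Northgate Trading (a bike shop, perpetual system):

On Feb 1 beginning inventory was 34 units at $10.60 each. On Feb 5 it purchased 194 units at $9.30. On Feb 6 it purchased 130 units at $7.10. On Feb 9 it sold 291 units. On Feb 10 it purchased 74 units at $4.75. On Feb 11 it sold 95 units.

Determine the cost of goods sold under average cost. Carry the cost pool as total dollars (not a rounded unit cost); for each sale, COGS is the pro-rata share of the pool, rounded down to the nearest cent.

After Feb 1: 34 on hand, pool $360.40 (≈ $10.6000 each)
After Feb 5: 228 on hand, pool $2,164.60 (≈ $9.4939 each)
After Feb 6: 358 on hand, pool $3,087.60 (≈ $8.6246 each)
Feb 9, sell 291: 291/358 × $3,087.60 → $2,509.75
After Feb 10: 141 on hand, pool $929.35 (≈ $6.5911 each)
Feb 11, sell 95: 95/141 × $929.35 → $626.15
Total COGS = $2,509.75 + $626.15 = $3,135.90
Ending inventory (cost pool remaining) = $303.20
Check: goods available $3,439.10 = COGS $3,135.90 + ending $303.20

COGS = $3,135.90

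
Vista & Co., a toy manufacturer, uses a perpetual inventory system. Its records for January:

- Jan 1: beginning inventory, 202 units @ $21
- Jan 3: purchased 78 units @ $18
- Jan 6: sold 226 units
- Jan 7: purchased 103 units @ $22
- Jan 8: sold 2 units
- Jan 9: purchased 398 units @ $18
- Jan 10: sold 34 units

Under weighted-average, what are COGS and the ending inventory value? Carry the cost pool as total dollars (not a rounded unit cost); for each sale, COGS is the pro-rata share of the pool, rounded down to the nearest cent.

After Jan 1: 202 on hand, pool $4,242.00 (≈ $21.0000 each)
After Jan 3: 280 on hand, pool $5,646.00 (≈ $20.1643 each)
Jan 6, sell 226: 226/280 × $5,646.00 → $4,557.12
After Jan 7: 157 on hand, pool $3,354.88 (≈ $21.3687 each)
Jan 8, sell 2: 2/157 × $3,354.88 → $42.73
After Jan 9: 553 on hand, pool $10,476.15 (≈ $18.9442 each)
Jan 10, sell 34: 34/553 × $10,476.15 → $644.10
Total COGS = $4,557.12 + $42.73 + $644.10 = $5,243.95
Ending inventory (cost pool remaining) = $9,832.05

COGS = $5,243.95; ending inventory = $9,832.05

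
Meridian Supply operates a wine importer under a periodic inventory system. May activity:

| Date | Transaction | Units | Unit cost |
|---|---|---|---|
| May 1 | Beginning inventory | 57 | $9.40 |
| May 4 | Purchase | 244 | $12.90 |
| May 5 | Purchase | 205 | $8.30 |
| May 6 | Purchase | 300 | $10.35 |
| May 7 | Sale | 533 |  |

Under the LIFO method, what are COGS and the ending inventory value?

COGS = $5,167.70; ending inventory = $3,322.20

May 7, 533 sold [LIFO — newest first]: 300 @ $10.35 + 205 @ $8.30 + 28 @ $12.90 = $5,167.70
Ending inventory: 57 @ $9.40 + 216 @ $12.90 = $3,322.20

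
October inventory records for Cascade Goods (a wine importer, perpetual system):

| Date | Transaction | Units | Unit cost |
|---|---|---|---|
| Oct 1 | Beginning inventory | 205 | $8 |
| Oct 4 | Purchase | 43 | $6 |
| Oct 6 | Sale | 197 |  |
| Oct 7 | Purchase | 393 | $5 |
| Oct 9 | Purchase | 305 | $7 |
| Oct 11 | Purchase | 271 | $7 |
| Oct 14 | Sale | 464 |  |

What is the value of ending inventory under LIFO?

Oct 6, 197 sold [LIFO — newest first]: 43 @ $6 + 154 @ $8 = $1,490
Oct 14, 464 sold [LIFO — newest first]: 271 @ $7 + 193 @ $7 = $3,248
Total COGS = $1,490 + $3,248 = $4,738
Ending inventory: 51 @ $8 + 393 @ $5 + 112 @ $7 = $3,157

Ending inventory = $3,157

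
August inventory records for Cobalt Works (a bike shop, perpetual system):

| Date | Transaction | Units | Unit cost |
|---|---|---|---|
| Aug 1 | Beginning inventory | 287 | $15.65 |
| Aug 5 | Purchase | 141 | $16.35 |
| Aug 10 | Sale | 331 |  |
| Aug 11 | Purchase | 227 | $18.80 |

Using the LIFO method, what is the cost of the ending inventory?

Aug 10, 331 sold [LIFO — newest first]: 141 @ $16.35 + 190 @ $15.65 = $5,278.85
Ending inventory: 97 @ $15.65 + 227 @ $18.80 = $5,785.65

Ending inventory = $5,785.65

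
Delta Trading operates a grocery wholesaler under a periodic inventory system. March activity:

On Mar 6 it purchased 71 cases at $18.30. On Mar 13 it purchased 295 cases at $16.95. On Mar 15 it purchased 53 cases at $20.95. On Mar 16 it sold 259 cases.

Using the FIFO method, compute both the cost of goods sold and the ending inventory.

COGS = $4,485.90; ending inventory = $2,924.00

Mar 16, 259 sold [FIFO — oldest first]: 71 @ $18.30 + 188 @ $16.95 = $4,485.90
Ending inventory: 107 @ $16.95 + 53 @ $20.95 = $2,924.00
Check: goods available $7,409.90 = COGS $4,485.90 + ending $2,924.00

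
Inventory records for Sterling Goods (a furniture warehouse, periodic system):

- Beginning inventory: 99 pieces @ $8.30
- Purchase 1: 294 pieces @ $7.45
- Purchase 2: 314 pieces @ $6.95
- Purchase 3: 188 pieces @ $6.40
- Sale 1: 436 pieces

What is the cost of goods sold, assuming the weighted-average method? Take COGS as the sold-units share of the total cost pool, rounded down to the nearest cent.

Sale 1, sell 436: 436/895 × $6,397.50 → $3,116.54
Ending inventory (cost pool remaining) = $3,280.96

COGS = $3,116.54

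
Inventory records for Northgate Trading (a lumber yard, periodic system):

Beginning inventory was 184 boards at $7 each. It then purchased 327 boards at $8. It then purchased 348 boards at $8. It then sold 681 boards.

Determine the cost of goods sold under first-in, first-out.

COGS = $5,264

Sale 1 (681) [FIFO — oldest first]: 184 @ $7 + 327 @ $8 + 170 @ $8 = $5,264
Ending inventory: 178 @ $8 = $1,424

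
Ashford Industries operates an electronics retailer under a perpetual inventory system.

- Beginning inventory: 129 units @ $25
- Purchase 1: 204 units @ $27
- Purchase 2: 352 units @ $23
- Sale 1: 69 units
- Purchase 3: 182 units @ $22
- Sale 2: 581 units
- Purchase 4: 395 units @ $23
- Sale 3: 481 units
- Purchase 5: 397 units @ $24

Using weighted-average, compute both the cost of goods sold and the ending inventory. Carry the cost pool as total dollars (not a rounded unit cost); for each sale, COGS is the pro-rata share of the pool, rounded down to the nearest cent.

After Beginning: 129 on hand, pool $3,225.00 (≈ $25.0000 each)
After Purchase 1: 333 on hand, pool $8,733.00 (≈ $26.2252 each)
After Purchase 2: 685 on hand, pool $16,829.00 (≈ $24.5679 each)
Sale 1, sell 69: 69/685 × $16,829.00 → $1,695.18
After Purchase 3: 798 on hand, pool $19,137.82 (≈ $23.9822 each)
Sale 2, sell 581: 581/798 × $19,137.82 → $13,933.67
After Purchase 4: 612 on hand, pool $14,289.15 (≈ $23.3483 each)
Sale 3, sell 481: 481/612 × $14,289.15 → $11,230.52
After Purchase 5: 528 on hand, pool $12,586.63 (≈ $23.8383 each)
Total COGS = $1,695.18 + $13,933.67 + $11,230.52 = $26,859.37
Ending inventory (cost pool remaining) = $12,586.63

COGS = $26,859.37; ending inventory = $12,586.63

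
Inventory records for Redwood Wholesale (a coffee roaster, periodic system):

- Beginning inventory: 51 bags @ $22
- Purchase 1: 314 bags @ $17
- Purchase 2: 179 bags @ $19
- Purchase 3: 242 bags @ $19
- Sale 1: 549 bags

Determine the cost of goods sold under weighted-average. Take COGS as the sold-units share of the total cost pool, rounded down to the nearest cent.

Sale 1, sell 549: 549/786 × $14,459.00 → $10,099.22
Ending inventory (cost pool remaining) = $4,359.78

COGS = $10,099.22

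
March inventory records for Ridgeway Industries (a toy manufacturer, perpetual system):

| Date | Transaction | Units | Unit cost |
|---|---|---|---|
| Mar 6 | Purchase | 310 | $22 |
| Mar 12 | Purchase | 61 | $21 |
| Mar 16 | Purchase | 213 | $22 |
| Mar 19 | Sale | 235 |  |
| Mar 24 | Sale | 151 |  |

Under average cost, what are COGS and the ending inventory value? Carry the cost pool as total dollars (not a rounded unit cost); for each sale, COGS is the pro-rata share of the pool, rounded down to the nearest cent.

After Mar 6: 310 on hand, pool $6,820.00 (≈ $22.0000 each)
After Mar 12: 371 on hand, pool $8,101.00 (≈ $21.8356 each)
After Mar 16: 584 on hand, pool $12,787.00 (≈ $21.8955 each)
Mar 19, sell 235: 235/584 × $12,787.00 → $5,145.45
Mar 24, sell 151: 151/349 × $7,641.55 → $3,306.22
Total COGS = $5,145.45 + $3,306.22 = $8,451.67
Ending inventory (cost pool remaining) = $4,335.33

COGS = $8,451.67; ending inventory = $4,335.33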